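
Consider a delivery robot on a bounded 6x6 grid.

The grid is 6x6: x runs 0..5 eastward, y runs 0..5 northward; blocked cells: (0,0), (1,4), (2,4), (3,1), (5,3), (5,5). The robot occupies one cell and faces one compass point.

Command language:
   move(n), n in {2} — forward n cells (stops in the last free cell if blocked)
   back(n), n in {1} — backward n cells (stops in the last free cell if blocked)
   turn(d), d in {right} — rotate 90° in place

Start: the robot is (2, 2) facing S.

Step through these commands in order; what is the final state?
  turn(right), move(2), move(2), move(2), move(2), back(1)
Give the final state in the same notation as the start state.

begin: (2, 2) facing S
1. turn(right) → (2, 2) facing W
2. move(2) → (0, 2) facing W
3. move(2) → (0, 2) facing W
4. move(2) → (0, 2) facing W
5. move(2) → (0, 2) facing W
6. back(1) → (1, 2) facing W

(1, 2) facing W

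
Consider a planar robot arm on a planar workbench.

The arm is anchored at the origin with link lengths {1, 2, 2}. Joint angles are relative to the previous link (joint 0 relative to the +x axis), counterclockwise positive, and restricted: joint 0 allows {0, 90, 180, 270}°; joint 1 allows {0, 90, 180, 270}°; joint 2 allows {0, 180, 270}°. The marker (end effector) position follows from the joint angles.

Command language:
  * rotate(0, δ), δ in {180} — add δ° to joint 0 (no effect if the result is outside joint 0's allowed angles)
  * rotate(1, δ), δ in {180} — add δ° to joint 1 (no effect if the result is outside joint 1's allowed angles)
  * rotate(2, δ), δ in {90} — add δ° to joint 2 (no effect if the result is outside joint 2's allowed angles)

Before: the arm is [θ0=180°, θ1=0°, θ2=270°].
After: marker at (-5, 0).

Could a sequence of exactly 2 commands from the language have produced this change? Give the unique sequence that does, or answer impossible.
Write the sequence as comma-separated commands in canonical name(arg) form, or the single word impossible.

start: [θ0=180°, θ1=0°, θ2=270°]
1. rotate(2, 90) → [θ0=180°, θ1=0°, θ2=0°]
2. rotate(2, 90) → [θ0=180°, θ1=0°, θ2=0°]
no rival 2-sequence matches.

rotate(2, 90), rotate(2, 90)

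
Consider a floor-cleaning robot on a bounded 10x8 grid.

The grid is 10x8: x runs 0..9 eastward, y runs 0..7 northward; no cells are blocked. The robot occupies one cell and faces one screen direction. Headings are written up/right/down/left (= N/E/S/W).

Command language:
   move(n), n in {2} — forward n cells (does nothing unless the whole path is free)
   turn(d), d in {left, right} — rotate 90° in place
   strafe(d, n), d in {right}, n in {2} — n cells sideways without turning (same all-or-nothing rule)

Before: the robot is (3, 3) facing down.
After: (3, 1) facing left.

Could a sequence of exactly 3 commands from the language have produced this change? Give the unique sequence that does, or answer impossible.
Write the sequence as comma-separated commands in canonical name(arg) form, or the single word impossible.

key: cell and facing (now W) both changed — the 3 commands mix motion and turning
t0: (3, 3) facing down
[1] after move(2): (3, 1) facing down
[2] after move(2): (3, 1) facing down
[3] after turn(right): (3, 1) facing left
no rival 3-sequence matches.

move(2), move(2), turn(right)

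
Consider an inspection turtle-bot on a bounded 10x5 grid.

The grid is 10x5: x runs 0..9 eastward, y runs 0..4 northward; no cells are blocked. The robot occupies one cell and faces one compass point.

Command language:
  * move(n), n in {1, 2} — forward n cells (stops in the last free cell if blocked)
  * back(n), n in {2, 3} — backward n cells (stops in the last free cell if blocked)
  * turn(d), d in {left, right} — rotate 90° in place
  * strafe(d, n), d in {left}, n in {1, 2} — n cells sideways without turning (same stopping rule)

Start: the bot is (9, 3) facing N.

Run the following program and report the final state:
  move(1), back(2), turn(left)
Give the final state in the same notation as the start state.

begin: (9, 3) facing N
1. move(1) → (9, 4) facing N
2. back(2) → (9, 2) facing N
3. turn(left) → (9, 2) facing W

(9, 2) facing W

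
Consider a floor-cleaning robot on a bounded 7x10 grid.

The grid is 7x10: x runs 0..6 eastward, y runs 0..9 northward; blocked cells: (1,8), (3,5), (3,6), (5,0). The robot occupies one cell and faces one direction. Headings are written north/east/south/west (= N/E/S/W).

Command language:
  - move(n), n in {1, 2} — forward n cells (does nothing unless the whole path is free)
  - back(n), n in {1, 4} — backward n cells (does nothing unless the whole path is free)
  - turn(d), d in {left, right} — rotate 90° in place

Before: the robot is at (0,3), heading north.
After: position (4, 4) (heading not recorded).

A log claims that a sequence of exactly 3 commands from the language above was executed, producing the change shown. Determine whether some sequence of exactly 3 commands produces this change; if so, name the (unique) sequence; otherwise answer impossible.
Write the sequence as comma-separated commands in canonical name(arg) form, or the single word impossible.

move(1), turn(left), back(4)

key: running back(4) before move(1) would end elsewhere — order is forced
from: at (0,3), heading north
t=1 move(1) ⇒ at (0,4), heading north
t=2 turn(left) ⇒ at (0,4), heading west
t=3 back(4) ⇒ at (4,4), heading west
no rival 3-sequence matches.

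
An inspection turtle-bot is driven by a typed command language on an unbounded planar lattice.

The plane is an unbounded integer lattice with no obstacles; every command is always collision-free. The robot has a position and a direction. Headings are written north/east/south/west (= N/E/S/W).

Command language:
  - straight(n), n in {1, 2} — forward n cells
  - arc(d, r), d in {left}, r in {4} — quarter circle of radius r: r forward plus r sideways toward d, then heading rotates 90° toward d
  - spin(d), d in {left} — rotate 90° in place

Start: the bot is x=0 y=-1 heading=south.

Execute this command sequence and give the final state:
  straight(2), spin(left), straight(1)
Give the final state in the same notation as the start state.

x=1 y=-3 heading=east

start: x=0 y=-1 heading=south
t=1 straight(2) ⇒ x=0 y=-3 heading=south
t=2 spin(left) ⇒ x=0 y=-3 heading=east
t=3 straight(1) ⇒ x=1 y=-3 heading=east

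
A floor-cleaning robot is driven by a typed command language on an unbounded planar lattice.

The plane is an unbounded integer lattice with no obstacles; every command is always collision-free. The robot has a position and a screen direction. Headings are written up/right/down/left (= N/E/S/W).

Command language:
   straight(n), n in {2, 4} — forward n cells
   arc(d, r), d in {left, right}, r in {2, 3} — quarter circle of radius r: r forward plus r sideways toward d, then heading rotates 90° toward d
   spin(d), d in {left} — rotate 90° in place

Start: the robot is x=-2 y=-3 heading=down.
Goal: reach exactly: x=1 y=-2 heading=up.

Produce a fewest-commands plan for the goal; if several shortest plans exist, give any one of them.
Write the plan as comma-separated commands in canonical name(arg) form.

straight(2), spin(left), arc(left, 3)

initial: x=-2 y=-3 heading=down
1. straight(2) → x=-2 y=-5 heading=down
2. spin(left) → x=-2 y=-5 heading=right
3. arc(left, 3) → x=1 y=-2 heading=up
shorter routes all fall short; 3 is best.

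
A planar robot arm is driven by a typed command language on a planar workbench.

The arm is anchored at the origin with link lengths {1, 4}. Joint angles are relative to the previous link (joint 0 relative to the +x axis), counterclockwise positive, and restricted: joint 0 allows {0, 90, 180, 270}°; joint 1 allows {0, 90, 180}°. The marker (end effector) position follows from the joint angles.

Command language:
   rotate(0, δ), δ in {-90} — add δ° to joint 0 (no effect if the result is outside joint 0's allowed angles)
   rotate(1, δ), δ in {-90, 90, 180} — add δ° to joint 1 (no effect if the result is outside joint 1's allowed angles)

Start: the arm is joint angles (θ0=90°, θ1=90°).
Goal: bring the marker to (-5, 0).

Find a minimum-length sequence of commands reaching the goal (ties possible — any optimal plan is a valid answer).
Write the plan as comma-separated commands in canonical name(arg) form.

initial: joint angles (θ0=90°, θ1=90°)
1. rotate(1, -90) → joint angles (θ0=90°, θ1=0°)
2. rotate(0, -90) → joint angles (θ0=0°, θ1=0°)
3. rotate(0, -90) → joint angles (θ0=270°, θ1=0°)
4. rotate(0, -90) → joint angles (θ0=180°, θ1=0°)
nothing shorter than 4 reaches the goal.

rotate(1, -90), rotate(0, -90), rotate(0, -90), rotate(0, -90)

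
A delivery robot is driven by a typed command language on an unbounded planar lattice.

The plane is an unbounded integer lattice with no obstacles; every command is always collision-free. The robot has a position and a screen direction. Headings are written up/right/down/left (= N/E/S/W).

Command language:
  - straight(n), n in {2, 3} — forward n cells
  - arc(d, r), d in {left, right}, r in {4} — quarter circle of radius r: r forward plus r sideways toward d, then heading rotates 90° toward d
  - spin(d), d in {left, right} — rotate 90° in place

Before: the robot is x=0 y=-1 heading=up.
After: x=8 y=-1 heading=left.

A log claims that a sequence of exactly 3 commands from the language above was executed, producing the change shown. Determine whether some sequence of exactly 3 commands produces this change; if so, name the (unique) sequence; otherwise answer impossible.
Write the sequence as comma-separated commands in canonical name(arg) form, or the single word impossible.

arc(right, 4), arc(right, 4), spin(right)

key: order matters: swapping arc(right, 4) and spin(right) lands elsewhere
start: x=0 y=-1 heading=up
t=1 arc(right, 4) ⇒ x=4 y=3 heading=right
t=2 arc(right, 4) ⇒ x=8 y=-1 heading=down
t=3 spin(right) ⇒ x=8 y=-1 heading=left
uniquely the one of 216 3-step routes that fits.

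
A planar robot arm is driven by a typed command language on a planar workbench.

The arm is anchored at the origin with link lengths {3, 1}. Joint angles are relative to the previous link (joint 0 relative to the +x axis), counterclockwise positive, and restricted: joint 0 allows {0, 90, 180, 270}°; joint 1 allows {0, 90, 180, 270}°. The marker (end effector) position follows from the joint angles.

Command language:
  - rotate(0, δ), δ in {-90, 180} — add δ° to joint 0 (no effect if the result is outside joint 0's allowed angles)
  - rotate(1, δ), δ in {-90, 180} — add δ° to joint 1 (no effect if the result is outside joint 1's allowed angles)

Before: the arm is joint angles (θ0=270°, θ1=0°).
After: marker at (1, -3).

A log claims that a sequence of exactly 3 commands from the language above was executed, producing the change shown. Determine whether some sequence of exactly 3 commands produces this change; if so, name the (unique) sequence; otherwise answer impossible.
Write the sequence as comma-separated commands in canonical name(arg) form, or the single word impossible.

rotate(1, -90), rotate(1, -90), rotate(1, -90)

t0: joint angles (θ0=270°, θ1=0°)
t=1 rotate(1, -90) ⇒ joint angles (θ0=270°, θ1=270°)
t=2 rotate(1, -90) ⇒ joint angles (θ0=270°, θ1=180°)
t=3 rotate(1, -90) ⇒ joint angles (θ0=270°, θ1=90°)
no rival 3-sequence matches.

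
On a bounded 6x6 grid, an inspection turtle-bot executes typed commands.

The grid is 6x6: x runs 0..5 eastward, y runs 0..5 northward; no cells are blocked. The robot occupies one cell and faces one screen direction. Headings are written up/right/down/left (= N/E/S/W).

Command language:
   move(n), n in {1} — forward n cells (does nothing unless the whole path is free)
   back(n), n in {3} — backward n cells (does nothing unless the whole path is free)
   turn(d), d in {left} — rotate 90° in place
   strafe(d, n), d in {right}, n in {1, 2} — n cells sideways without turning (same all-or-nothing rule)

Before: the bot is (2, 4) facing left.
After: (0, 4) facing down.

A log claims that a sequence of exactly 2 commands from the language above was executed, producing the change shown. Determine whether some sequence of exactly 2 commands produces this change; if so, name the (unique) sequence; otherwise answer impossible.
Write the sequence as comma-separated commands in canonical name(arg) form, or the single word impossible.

turn(left), strafe(right, 2)

key: cell and facing (now S) both changed — the 2 commands mix motion and turning
initial: (2, 4) facing left
1. turn(left) → (2, 4) facing down
2. strafe(right, 2) → (0, 4) facing down
no other 2-command option fits: unique.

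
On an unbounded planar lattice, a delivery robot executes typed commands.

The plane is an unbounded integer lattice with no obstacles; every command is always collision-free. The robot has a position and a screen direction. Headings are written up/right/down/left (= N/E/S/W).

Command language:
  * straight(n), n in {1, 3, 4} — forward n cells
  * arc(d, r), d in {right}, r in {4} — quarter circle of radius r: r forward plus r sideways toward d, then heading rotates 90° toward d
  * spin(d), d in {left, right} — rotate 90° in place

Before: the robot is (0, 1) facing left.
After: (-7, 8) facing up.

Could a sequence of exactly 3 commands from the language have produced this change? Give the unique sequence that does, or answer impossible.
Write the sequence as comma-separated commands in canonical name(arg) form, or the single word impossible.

straight(3), arc(right, 4), straight(3)

key: cell and facing (now N) both changed — the 3 commands mix motion and turning
initial: (0, 1) facing left
1. straight(3) → (-3, 1) facing left
2. arc(right, 4) → (-7, 5) facing up
3. straight(3) → (-7, 8) facing up
all 216 alternatives checked — unique.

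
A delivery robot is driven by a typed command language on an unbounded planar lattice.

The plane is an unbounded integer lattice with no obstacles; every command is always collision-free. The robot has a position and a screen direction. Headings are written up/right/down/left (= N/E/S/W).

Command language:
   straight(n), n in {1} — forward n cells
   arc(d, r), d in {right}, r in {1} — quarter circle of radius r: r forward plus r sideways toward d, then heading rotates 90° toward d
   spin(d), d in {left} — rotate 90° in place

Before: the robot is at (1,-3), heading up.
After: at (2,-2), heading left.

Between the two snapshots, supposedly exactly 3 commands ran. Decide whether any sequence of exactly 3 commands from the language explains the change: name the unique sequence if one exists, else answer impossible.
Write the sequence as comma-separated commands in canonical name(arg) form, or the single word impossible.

key: position moved to (2,-2) AND the heading swung to W — translation plus rotation needed
initial: at (1,-3), heading up
1. arc(right, 1) → at (2,-2), heading right
2. spin(left) → at (2,-2), heading up
3. spin(left) → at (2,-2), heading left
all 27 alternatives checked — unique.

arc(right, 1), spin(left), spin(left)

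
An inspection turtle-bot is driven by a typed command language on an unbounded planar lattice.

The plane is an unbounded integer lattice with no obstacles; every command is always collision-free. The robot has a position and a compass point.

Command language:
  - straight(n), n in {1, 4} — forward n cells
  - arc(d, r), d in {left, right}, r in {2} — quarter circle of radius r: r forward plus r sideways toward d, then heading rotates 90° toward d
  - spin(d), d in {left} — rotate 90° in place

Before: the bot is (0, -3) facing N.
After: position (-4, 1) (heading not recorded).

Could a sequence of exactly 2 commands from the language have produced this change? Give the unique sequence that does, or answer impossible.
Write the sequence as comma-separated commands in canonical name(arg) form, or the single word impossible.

key: running arc(right, 2) before arc(left, 2) would end elsewhere — order is forced
initial: (0, -3) facing N
t=1 arc(left, 2) ⇒ (-2, -1) facing W
t=2 arc(right, 2) ⇒ (-4, 1) facing N
uniquely the one of 25 2-step routes that fits.

arc(left, 2), arc(right, 2)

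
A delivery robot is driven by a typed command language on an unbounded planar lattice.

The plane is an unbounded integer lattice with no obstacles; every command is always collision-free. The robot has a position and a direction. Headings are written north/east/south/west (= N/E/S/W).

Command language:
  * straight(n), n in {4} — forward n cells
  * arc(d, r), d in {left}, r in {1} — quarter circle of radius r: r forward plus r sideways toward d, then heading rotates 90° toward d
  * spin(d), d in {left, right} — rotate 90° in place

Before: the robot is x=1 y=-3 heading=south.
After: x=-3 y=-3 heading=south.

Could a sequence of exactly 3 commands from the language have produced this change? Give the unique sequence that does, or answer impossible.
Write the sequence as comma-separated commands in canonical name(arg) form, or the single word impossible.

key: heading stays S — rotations cancel among the 3 commands
start: x=1 y=-3 heading=south
t=1 spin(right) ⇒ x=1 y=-3 heading=west
t=2 straight(4) ⇒ x=-3 y=-3 heading=west
t=3 spin(left) ⇒ x=-3 y=-3 heading=south
all 64 alternatives checked — unique.

spin(right), straight(4), spin(left)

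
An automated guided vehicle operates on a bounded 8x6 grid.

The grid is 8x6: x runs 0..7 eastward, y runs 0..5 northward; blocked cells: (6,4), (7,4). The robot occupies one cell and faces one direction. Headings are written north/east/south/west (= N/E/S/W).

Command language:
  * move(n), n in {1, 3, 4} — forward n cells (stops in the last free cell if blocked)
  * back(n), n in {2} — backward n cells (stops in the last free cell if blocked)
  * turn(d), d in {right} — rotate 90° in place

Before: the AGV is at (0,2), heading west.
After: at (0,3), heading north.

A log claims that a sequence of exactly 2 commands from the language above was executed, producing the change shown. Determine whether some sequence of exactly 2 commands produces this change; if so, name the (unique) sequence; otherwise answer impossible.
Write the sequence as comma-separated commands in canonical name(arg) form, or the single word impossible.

turn(right), move(1)

key: order matters: swapping turn(right) and move(1) lands elsewhere
from: at (0,2), heading west
[1] after turn(right): at (0,2), heading north
[2] after move(1): at (0,3), heading north
all 25 alternatives checked — unique.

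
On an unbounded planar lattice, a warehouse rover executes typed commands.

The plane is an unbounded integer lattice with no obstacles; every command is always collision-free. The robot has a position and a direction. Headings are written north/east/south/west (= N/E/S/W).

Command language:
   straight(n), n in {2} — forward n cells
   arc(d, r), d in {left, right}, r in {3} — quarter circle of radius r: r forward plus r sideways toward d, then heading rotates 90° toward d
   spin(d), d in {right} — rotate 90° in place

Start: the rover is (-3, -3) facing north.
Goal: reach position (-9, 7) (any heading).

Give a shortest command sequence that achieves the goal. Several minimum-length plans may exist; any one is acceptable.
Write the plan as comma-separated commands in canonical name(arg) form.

initial: (-3, -3) facing north
1. arc(left, 3) → (-6, 0) facing west
2. arc(right, 3) → (-9, 3) facing north
3. straight(2) → (-9, 5) facing north
4. straight(2) → (-9, 7) facing north
shorter routes all fall short; 4 is best.

arc(left, 3), arc(right, 3), straight(2), straight(2)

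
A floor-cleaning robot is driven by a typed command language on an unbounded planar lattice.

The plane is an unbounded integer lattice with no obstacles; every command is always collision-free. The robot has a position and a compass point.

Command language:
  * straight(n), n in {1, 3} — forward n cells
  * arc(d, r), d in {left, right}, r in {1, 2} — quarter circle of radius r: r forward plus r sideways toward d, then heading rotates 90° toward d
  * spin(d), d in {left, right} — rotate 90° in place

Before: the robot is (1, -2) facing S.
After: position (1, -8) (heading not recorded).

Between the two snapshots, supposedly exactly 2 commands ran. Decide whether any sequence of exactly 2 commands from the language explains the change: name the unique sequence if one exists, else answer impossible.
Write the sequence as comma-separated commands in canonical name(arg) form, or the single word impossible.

straight(3), straight(3)

begin: (1, -2) facing S
[1] after straight(3): (1, -5) facing S
[2] after straight(3): (1, -8) facing S
uniquely the one of 64 2-step routes that fits.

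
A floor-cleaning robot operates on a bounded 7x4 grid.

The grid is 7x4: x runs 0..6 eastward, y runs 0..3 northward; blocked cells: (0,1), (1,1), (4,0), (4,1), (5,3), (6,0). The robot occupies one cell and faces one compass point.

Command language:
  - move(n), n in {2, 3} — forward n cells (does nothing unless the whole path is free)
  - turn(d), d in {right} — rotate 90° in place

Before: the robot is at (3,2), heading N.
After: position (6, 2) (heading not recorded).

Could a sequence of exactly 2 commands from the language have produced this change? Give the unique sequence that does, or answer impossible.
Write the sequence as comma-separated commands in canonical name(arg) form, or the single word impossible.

turn(right), move(3)

key: order matters: swapping turn(right) and move(3) lands elsewhere
start: at (3,2), heading N
step 1 (turn(right)): at (3,2), heading E
step 2 (move(3)): at (6,2), heading E
no rival 2-sequence matches.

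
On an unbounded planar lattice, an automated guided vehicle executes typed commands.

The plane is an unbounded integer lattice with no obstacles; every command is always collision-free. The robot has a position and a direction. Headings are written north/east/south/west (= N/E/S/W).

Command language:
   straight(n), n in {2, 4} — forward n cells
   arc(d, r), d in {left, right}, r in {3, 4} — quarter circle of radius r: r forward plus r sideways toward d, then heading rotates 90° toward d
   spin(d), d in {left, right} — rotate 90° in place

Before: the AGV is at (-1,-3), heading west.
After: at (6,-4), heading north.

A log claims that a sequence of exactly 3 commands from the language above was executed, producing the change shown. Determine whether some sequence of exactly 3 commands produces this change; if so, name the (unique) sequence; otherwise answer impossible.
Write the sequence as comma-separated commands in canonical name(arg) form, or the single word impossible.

key: running arc(left, 3) before spin(left) would end elsewhere — order is forced
start: at (-1,-3), heading west
1. spin(left) → at (-1,-3), heading south
2. arc(left, 4) → at (3,-7), heading east
3. arc(left, 3) → at (6,-4), heading north
uniquely the one of 512 3-step routes that fits.

spin(left), arc(left, 4), arc(left, 3)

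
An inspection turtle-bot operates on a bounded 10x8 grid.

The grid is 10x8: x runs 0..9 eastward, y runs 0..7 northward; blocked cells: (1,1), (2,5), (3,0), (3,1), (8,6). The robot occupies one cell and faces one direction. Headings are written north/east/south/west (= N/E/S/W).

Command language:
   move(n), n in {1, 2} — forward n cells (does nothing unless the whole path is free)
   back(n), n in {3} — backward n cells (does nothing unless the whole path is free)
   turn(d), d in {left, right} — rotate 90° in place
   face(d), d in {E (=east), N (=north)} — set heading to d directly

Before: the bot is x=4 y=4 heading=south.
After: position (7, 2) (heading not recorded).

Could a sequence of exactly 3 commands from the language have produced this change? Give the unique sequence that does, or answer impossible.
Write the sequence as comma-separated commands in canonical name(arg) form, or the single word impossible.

key: order matters: swapping move(2) and back(3) lands elsewhere
t0: x=4 y=4 heading=south
1. move(2) → x=4 y=2 heading=south
2. turn(right) → x=4 y=2 heading=west
3. back(3) → x=7 y=2 heading=west
all 343 alternatives checked — unique.

move(2), turn(right), back(3)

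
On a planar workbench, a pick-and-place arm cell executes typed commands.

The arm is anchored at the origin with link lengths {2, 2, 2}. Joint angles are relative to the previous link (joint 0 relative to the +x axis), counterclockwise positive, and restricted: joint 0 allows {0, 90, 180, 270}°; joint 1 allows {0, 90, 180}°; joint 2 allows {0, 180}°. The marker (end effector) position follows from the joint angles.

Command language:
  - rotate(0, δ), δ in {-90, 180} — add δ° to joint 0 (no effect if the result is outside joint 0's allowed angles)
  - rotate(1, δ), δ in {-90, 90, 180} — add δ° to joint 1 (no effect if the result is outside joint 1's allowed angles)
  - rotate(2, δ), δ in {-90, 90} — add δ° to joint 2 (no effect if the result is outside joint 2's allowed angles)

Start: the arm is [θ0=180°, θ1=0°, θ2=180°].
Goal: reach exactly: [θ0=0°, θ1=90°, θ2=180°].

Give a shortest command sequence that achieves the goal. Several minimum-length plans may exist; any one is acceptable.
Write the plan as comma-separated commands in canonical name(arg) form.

start: [θ0=180°, θ1=0°, θ2=180°]
1. rotate(1, 90) → [θ0=180°, θ1=90°, θ2=180°]
2. rotate(0, 180) → [θ0=0°, θ1=90°, θ2=180°]
shorter routes all fall short; 2 is best.

rotate(1, 90), rotate(0, 180)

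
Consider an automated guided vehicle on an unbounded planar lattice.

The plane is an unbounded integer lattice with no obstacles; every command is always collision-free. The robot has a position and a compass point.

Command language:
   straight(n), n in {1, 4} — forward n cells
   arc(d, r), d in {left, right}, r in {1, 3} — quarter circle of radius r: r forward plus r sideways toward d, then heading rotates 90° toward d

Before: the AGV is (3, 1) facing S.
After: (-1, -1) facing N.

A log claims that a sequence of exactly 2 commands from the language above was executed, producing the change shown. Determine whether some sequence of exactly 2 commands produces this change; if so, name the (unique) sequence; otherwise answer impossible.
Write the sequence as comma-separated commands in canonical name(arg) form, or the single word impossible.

arc(right, 3), arc(right, 1)

key: order matters: swapping arc(right, 3) and arc(right, 1) lands elsewhere
from: (3, 1) facing S
t=1 arc(right, 3) ⇒ (0, -2) facing W
t=2 arc(right, 1) ⇒ (-1, -1) facing N
uniquely the one of 36 2-step routes that fits.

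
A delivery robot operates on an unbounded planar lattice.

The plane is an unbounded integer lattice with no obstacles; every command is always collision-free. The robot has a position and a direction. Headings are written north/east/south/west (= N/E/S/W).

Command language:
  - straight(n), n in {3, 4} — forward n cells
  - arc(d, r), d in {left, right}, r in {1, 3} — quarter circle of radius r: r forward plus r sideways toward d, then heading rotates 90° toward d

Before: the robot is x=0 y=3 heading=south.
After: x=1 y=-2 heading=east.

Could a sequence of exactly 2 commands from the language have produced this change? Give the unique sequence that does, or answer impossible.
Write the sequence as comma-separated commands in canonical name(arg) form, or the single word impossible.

straight(4), arc(left, 1)

key: order matters: swapping straight(4) and arc(left, 1) lands elsewhere
initial: x=0 y=3 heading=south
[1] after straight(4): x=0 y=-1 heading=south
[2] after arc(left, 1): x=1 y=-2 heading=east
no rival 2-sequence matches.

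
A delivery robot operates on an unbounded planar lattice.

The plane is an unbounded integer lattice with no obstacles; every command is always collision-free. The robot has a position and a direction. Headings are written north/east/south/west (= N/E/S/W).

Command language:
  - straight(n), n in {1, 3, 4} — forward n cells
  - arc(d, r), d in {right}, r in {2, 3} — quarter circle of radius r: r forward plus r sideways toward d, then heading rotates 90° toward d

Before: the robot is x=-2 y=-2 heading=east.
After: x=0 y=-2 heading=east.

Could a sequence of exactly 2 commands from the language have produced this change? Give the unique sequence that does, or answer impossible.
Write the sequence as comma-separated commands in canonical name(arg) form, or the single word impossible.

straight(1), straight(1)

key: heading stays E — no command in the sequence turns
begin: x=-2 y=-2 heading=east
t=1 straight(1) ⇒ x=-1 y=-2 heading=east
t=2 straight(1) ⇒ x=0 y=-2 heading=east
all 25 alternatives checked — unique.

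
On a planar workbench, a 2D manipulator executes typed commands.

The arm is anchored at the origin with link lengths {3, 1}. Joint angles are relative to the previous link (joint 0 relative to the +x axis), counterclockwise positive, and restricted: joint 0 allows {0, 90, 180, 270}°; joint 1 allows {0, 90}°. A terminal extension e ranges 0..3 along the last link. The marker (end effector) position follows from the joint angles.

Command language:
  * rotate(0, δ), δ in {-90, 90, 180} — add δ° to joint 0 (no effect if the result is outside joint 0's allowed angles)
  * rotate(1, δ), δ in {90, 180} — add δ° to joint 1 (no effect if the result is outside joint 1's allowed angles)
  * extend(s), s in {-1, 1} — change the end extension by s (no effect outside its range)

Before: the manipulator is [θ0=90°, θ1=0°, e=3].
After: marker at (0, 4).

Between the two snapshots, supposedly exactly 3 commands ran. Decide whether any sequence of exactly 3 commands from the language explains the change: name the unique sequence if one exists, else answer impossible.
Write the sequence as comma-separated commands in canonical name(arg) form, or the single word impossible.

from: [θ0=90°, θ1=0°, e=3]
1. extend(-1) → [θ0=90°, θ1=0°, e=2]
2. extend(-1) → [θ0=90°, θ1=0°, e=1]
3. extend(-1) → [θ0=90°, θ1=0°, e=0]
uniquely the one of 343 3-step routes that fits.

extend(-1), extend(-1), extend(-1)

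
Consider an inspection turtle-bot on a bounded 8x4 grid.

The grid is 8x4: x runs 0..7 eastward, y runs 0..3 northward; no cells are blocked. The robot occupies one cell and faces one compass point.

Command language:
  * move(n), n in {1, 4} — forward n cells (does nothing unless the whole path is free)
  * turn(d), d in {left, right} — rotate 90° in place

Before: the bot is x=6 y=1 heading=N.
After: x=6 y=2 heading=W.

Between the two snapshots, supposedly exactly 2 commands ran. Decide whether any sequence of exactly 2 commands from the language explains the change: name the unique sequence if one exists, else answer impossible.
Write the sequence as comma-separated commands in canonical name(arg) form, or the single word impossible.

move(1), turn(left)

key: order matters: swapping move(1) and turn(left) lands elsewhere
initial: x=6 y=1 heading=N
[1] after move(1): x=6 y=2 heading=N
[2] after turn(left): x=6 y=2 heading=W
all 16 alternatives checked — unique.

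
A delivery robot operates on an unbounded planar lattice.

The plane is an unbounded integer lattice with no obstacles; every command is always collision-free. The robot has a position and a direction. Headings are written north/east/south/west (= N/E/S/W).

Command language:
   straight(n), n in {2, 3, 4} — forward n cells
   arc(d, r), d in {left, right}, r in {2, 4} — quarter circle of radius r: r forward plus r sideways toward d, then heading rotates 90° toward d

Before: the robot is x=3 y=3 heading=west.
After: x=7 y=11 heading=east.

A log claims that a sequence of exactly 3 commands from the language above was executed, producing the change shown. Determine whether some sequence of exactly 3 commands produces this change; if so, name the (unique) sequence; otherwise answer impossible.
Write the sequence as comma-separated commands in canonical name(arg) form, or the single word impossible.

arc(right, 4), arc(right, 4), straight(4)

key: cell and facing (now E) both changed — the 3 commands mix motion and turning
start: x=3 y=3 heading=west
1. arc(right, 4) → x=-1 y=7 heading=north
2. arc(right, 4) → x=3 y=11 heading=east
3. straight(4) → x=7 y=11 heading=east
uniquely the one of 343 3-step routes that fits.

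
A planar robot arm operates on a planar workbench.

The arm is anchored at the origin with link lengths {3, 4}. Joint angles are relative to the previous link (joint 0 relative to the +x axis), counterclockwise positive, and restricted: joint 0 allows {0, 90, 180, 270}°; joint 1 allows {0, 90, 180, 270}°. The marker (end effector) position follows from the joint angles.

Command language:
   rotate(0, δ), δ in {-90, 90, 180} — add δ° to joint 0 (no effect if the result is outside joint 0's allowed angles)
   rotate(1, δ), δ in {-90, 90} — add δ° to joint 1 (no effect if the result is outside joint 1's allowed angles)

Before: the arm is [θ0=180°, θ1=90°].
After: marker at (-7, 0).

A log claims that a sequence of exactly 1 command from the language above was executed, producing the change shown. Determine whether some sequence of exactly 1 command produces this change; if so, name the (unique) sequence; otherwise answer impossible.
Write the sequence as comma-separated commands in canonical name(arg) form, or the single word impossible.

rotate(1, -90)

from: [θ0=180°, θ1=90°]
1. rotate(1, -90) → [θ0=180°, θ1=0°]
all 5 alternatives checked — unique.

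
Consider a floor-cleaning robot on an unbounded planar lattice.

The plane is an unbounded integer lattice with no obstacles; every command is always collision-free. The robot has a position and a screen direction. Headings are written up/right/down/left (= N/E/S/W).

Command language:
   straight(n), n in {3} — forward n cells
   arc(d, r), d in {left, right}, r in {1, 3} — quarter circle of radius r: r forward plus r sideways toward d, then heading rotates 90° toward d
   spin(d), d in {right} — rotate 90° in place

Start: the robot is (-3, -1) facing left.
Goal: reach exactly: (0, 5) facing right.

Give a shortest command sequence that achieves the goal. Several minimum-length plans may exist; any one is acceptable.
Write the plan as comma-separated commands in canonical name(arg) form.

spin(right), straight(3), arc(right, 3)

initial: (-3, -1) facing left
t=1 spin(right) ⇒ (-3, -1) facing up
t=2 straight(3) ⇒ (-3, 2) facing up
t=3 arc(right, 3) ⇒ (0, 5) facing right
nothing shorter than 3 reaches the goal.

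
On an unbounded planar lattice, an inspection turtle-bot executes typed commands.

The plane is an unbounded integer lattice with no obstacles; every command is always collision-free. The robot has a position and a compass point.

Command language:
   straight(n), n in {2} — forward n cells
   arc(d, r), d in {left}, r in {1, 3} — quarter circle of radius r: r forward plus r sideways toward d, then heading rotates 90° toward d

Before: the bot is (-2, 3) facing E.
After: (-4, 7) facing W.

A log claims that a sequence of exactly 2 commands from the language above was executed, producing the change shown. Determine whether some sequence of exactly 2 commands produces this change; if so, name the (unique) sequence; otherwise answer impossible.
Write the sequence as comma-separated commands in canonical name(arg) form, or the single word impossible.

key: position moved to (-4,7) AND the heading swung to W — translation plus rotation needed
t0: (-2, 3) facing E
1. arc(left, 1) → (-1, 4) facing N
2. arc(left, 3) → (-4, 7) facing W
all 9 alternatives checked — unique.

arc(left, 1), arc(left, 3)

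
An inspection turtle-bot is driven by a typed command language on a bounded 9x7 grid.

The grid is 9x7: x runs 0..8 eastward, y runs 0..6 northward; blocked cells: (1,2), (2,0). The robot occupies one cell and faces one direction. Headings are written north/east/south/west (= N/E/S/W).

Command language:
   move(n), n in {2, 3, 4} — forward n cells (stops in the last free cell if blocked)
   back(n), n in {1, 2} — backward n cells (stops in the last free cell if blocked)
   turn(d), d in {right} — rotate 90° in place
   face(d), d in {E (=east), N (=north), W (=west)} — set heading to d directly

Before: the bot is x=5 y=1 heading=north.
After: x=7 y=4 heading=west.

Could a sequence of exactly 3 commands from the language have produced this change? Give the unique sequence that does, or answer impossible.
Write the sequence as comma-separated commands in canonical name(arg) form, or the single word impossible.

move(3), face(W), back(2)

key: order matters: swapping move(3) and back(2) lands elsewhere
t0: x=5 y=1 heading=north
1. move(3) → x=5 y=4 heading=north
2. face(W) → x=5 y=4 heading=west
3. back(2) → x=7 y=4 heading=west
no other 3-command option fits: unique.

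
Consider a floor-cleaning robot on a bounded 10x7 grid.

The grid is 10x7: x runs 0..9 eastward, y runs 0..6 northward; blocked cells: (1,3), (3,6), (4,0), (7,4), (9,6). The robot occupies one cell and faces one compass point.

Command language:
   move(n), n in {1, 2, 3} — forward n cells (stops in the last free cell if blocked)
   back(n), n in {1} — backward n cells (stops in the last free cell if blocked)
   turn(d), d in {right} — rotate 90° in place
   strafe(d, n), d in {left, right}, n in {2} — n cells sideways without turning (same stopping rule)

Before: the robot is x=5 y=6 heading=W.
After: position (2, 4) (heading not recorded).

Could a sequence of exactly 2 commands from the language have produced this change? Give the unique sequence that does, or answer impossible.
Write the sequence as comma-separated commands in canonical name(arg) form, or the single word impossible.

key: running move(3) before strafe(left, 2) would end elsewhere — order is forced
begin: x=5 y=6 heading=W
step 1 (strafe(left, 2)): x=5 y=4 heading=W
step 2 (move(3)): x=2 y=4 heading=W
uniquely the one of 49 2-step routes that fits.

strafe(left, 2), move(3)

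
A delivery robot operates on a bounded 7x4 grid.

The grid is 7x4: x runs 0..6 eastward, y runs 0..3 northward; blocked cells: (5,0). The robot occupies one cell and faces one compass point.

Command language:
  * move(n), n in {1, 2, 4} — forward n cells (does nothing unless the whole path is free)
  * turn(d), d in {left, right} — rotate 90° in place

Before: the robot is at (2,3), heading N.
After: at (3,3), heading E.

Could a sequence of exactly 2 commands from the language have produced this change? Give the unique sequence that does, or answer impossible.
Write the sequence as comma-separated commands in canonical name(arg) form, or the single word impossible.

turn(right), move(1)

key: order matters: swapping turn(right) and move(1) lands elsewhere
initial: at (2,3), heading N
step 1 (turn(right)): at (2,3), heading E
step 2 (move(1)): at (3,3), heading E
no rival 2-sequence matches.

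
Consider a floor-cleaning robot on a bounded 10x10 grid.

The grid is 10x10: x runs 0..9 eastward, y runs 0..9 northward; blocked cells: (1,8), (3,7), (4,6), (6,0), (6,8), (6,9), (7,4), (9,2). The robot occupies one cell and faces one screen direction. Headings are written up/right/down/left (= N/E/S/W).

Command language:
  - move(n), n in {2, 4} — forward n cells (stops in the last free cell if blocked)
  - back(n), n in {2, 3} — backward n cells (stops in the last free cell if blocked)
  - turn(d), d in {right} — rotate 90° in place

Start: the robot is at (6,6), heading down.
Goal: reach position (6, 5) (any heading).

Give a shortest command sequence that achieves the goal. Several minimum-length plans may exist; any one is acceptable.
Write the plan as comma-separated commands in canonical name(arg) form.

begin: at (6,6), heading down
step 1 (back(2)): at (6,7), heading down
step 2 (move(2)): at (6,5), heading down
nothing shorter than 2 reaches the goal.

back(2), move(2)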